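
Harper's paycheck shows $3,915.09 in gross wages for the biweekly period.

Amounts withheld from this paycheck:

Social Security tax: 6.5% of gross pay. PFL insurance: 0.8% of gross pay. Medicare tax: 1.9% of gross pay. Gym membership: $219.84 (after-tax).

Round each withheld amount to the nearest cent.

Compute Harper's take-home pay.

Medicare tax: $3,915.09 × 0.019 = $74.39
Social Security tax: $3,915.09 × 0.065 = $254.48
PFL insurance: $3,915.09 × 0.008 = $31.32
Gym membership: $219.84
Total deductions = $74.39 + $254.48 + $31.32 + $219.84 = $580.03
Net pay = $3,915.09 − $580.03 = $3,335.06

$3,335.06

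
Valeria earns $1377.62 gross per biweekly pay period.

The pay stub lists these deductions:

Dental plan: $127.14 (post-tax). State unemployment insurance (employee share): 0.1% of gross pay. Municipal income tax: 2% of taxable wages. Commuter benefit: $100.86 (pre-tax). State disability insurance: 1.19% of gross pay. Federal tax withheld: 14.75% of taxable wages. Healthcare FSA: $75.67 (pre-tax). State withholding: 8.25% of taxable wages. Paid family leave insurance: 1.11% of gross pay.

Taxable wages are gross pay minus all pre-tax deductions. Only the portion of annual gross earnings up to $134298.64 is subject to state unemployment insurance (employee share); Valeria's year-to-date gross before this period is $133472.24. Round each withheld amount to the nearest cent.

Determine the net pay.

Healthcare FSA: $75.67
Commuter benefit: $100.86
Pre-tax total = $75.67 + $100.86 = $176.53
Taxable wages = $1377.62 − $176.53 = $1201.09
State withholding: $1201.09 × 0.0825 = $99.09
Municipal income tax: $1201.09 × 0.02 = $24.02
Federal tax withheld: $1201.09 × 0.1475 = $177.16
State unemployment insurance (employee share): only $134298.64 − $133472.24 = $826.40 of this check is subject → $826.40 × 0.001 = $0.83
State disability insurance: $1377.62 × 0.0119 = $16.39
Paid family leave insurance: $1377.62 × 0.0111 = $15.29
Dental plan: $127.14
Total deductions = $75.67 + $100.86 + $99.09 + $24.02 + $177.16 + $0.83 + $16.39 + $15.29 + $127.14 = $636.45
Net pay = $1377.62 − $636.45 = $741.17

$741.17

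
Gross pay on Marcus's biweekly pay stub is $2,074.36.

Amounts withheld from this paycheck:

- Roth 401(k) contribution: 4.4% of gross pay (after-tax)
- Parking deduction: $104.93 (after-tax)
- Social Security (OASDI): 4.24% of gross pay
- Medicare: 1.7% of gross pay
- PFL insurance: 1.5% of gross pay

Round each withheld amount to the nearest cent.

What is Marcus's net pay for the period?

Medicare: $2,074.36 × 0.017 = $35.26
Social Security (OASDI): $2,074.36 × 0.0424 = $87.95
PFL insurance: $2,074.36 × 0.015 = $31.12
Roth 401(k) contribution: $2,074.36 × 0.044 = $91.27
Parking deduction: $104.93
Total deductions = $35.26 + $87.95 + $31.12 + $91.27 + $104.93 = $350.53
Net pay = $2,074.36 − $350.53 = $1,723.83

$1,723.83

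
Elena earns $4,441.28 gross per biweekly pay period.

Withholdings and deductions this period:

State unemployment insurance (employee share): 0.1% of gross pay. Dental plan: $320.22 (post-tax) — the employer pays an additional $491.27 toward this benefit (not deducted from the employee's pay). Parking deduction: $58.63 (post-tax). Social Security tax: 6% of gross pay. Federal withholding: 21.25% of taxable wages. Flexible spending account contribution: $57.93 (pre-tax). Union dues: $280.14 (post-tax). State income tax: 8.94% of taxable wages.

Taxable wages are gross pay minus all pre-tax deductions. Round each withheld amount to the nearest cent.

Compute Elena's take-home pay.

$2,130.11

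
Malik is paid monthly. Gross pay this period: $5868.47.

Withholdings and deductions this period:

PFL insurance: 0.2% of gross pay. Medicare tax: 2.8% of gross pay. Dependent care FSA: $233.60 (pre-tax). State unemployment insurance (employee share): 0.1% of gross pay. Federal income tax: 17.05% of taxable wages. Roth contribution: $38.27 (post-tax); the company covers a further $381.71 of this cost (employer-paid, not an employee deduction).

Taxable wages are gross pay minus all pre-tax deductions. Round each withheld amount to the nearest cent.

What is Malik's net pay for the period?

$4453.92

Dependent care FSA: $233.60
Taxable wages = $5868.47 − $233.60 = $5634.87
Federal income tax: $5634.87 × 0.1705 = $960.75
PFL insurance: $5868.47 × 0.002 = $11.74
State unemployment insurance (employee share): $5868.47 × 0.001 = $5.87
Medicare tax: $5868.47 × 0.028 = $164.32
Roth contribution: $38.27
(Employer's $381.71 toward Roth contribution is not withheld from the employee.)
Total deductions = $233.60 + $960.75 + $11.74 + $5.87 + $164.32 + $38.27 = $1414.55
Net pay = $5868.47 − $1414.55 = $4453.92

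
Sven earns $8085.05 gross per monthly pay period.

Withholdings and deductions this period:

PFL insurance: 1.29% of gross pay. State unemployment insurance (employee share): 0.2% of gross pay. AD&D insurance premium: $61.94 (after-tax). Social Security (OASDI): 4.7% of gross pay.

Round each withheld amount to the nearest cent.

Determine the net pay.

$7522.64

PFL insurance: $8085.05 × 0.0129 = $104.30
Social Security (OASDI): $8085.05 × 0.047 = $380.00
State unemployment insurance (employee share): $8085.05 × 0.002 = $16.17
AD&D insurance premium: $61.94
Total deductions = $104.30 + $380.00 + $16.17 + $61.94 = $562.41
Net pay = $8085.05 − $562.41 = $7522.64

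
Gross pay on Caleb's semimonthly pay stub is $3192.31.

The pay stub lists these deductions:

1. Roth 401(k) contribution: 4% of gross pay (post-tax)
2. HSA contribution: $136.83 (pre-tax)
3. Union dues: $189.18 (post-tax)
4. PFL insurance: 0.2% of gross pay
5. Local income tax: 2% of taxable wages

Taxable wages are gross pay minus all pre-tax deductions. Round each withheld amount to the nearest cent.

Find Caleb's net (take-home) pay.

$2671.12

HSA contribution: $136.83
Taxable wages = $3192.31 − $136.83 = $3055.48
Local income tax: $3055.48 × 0.02 = $61.11
PFL insurance: $3192.31 × 0.002 = $6.38
Union dues: $189.18
Roth 401(k) contribution: $3192.31 × 0.04 = $127.69
Total deductions = $136.83 + $61.11 + $6.38 + $189.18 + $127.69 = $521.19
Net pay = $3192.31 − $521.19 = $2671.12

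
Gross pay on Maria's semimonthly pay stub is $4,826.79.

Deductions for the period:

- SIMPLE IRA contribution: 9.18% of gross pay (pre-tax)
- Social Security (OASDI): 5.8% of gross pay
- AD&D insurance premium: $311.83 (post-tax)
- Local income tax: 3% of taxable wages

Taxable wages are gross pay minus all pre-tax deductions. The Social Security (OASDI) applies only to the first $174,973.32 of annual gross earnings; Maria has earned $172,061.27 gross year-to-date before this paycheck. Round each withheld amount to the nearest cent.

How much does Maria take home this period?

$3,771.45

SIMPLE IRA contribution: $4,826.79 × 0.0918 = $443.10
Taxable wages = $4,826.79 − $443.10 = $4,383.69
Local income tax: $4,383.69 × 0.03 = $131.51
Social Security (OASDI): only $174,973.32 − $172,061.27 = $2,912.05 of this check is subject → $2,912.05 × 0.058 = $168.90
AD&D insurance premium: $311.83
Total deductions = $443.10 + $131.51 + $168.90 + $311.83 = $1,055.34
Net pay = $4,826.79 − $1,055.34 = $3,771.45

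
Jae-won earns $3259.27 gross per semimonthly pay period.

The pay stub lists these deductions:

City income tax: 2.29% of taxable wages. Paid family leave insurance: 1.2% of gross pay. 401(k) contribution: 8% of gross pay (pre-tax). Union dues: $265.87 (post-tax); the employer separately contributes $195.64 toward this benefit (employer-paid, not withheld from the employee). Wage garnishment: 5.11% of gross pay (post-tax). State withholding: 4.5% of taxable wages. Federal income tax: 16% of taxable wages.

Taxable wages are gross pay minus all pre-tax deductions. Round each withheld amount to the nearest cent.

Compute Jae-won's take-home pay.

$1843.64

401(k) contribution: $3259.27 × 0.08 = $260.74
Taxable wages = $3259.27 − $260.74 = $2998.53
Federal income tax: $2998.53 × 0.16 = $479.76
State withholding: $2998.53 × 0.045 = $134.93
City income tax: $2998.53 × 0.0229 = $68.67
Paid family leave insurance: $3259.27 × 0.012 = $39.11
Union dues: $265.87
Wage garnishment: $3259.27 × 0.0511 = $166.55
(Employer's $195.64 toward union dues is not withheld from the employee.)
Total deductions = $260.74 + $479.76 + $134.93 + $68.67 + $39.11 + $265.87 + $166.55 = $1415.63
Net pay = $3259.27 − $1415.63 = $1843.64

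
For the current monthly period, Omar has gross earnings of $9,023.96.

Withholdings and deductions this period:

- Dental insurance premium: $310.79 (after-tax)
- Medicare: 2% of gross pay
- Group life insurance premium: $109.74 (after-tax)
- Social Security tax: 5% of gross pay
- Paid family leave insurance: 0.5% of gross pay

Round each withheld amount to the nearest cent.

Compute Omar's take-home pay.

$7,926.63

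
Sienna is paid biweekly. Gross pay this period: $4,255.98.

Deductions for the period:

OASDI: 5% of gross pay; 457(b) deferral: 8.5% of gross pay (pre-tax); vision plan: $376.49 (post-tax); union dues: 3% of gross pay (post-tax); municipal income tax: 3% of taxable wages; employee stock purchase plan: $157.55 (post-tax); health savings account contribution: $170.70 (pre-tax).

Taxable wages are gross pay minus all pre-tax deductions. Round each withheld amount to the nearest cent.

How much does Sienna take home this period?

$2,737.29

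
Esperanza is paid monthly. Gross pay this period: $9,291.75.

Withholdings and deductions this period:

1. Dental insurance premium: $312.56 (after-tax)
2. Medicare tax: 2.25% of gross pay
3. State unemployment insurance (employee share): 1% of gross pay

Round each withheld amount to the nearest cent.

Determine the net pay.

$8,677.21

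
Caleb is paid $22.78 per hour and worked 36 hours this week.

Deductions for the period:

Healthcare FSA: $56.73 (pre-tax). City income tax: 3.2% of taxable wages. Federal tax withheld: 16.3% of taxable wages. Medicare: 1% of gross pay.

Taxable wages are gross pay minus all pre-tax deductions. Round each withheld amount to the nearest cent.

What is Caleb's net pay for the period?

$606.29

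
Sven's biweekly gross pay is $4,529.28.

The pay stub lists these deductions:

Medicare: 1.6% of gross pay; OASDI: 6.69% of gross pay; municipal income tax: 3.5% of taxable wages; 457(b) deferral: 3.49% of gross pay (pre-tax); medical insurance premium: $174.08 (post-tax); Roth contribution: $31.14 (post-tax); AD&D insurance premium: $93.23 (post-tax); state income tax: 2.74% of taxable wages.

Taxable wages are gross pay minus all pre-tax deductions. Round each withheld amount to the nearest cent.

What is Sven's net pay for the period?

457(b) deferral: $4,529.28 × 0.0349 = $158.07
Taxable wages = $4,529.28 − $158.07 = $4,371.21
State income tax: $4,371.21 × 0.0274 = $119.77
Municipal income tax: $4,371.21 × 0.035 = $152.99
Medicare: $4,529.28 × 0.016 = $72.47
OASDI: $4,529.28 × 0.0669 = $303.01
Medical insurance premium: $174.08
Roth contribution: $31.14
AD&D insurance premium: $93.23
Total deductions = $158.07 + $119.77 + $152.99 + $72.47 + $303.01 + $174.08 + $31.14 + $93.23 = $1,104.76
Net pay = $4,529.28 − $1,104.76 = $3,424.52

$3,424.52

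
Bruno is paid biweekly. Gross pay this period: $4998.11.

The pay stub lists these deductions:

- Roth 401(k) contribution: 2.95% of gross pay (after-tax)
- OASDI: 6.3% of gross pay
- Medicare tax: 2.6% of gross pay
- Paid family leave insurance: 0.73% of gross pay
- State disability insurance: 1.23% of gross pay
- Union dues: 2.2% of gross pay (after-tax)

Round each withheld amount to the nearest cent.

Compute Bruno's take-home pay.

$4197.91

Medicare tax: $4998.11 × 0.026 = $129.95
Paid family leave insurance: $4998.11 × 0.0073 = $36.49
OASDI: $4998.11 × 0.063 = $314.88
State disability insurance: $4998.11 × 0.0123 = $61.48
Roth 401(k) contribution: $4998.11 × 0.0295 = $147.44
Union dues: $4998.11 × 0.022 = $109.96
Total deductions = $129.95 + $36.49 + $314.88 + $61.48 + $147.44 + $109.96 = $800.20
Net pay = $4998.11 − $800.20 = $4197.91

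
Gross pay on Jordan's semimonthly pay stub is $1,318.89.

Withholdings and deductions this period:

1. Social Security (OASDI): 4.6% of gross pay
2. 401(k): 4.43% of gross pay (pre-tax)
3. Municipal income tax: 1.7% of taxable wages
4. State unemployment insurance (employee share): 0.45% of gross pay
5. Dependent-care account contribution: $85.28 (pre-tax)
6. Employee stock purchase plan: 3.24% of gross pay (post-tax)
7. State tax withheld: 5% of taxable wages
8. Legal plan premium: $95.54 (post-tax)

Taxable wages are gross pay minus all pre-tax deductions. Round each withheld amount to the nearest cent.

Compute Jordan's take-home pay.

$891.56

401(k): $1,318.89 × 0.0443 = $58.43
Dependent-care account contribution: $85.28
Pre-tax total = $58.43 + $85.28 = $143.71
Taxable wages = $1,318.89 − $143.71 = $1,175.18
State tax withheld: $1,175.18 × 0.05 = $58.76
Municipal income tax: $1,175.18 × 0.017 = $19.98
Social Security (OASDI): $1,318.89 × 0.046 = $60.67
State unemployment insurance (employee share): $1,318.89 × 0.0045 = $5.94
Legal plan premium: $95.54
Employee stock purchase plan: $1,318.89 × 0.0324 = $42.73
Total deductions = $58.43 + $85.28 + $58.76 + $19.98 + $60.67 + $5.94 + $95.54 + $42.73 = $427.33
Net pay = $1,318.89 − $427.33 = $891.56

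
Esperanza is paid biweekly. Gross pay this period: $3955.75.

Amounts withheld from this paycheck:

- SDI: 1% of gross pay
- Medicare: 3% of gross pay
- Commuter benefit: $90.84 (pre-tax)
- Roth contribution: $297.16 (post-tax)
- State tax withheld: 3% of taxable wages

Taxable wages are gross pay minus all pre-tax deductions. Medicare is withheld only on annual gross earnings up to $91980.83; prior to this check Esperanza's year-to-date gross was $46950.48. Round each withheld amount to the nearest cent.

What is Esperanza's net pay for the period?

$3293.57

Commuter benefit: $90.84
Taxable wages = $3955.75 − $90.84 = $3864.91
State tax withheld: $3864.91 × 0.03 = $115.95
SDI: $3955.75 × 0.01 = $39.56
Medicare: cap not yet reached, full $3955.75 is subject → $3955.75 × 0.03 = $118.67
Roth contribution: $297.16
Total deductions = $90.84 + $115.95 + $39.56 + $118.67 + $297.16 = $662.18
Net pay = $3955.75 − $662.18 = $3293.57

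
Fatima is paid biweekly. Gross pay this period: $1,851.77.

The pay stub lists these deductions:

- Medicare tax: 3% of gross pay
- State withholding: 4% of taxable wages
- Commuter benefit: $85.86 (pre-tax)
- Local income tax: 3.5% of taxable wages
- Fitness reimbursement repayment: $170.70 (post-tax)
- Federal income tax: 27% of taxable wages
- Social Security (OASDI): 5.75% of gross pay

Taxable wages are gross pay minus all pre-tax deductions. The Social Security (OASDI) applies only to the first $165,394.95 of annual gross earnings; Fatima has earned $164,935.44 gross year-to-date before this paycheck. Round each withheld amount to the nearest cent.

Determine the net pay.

Commuter benefit: $85.86
Taxable wages = $1,851.77 − $85.86 = $1,765.91
Local income tax: $1,765.91 × 0.035 = $61.81
State withholding: $1,765.91 × 0.04 = $70.64
Federal income tax: $1,765.91 × 0.27 = $476.80
Social Security (OASDI): only $165,394.95 − $164,935.44 = $459.51 of this check is subject → $459.51 × 0.0575 = $26.42
Medicare tax: $1,851.77 × 0.03 = $55.55
Fitness reimbursement repayment: $170.70
Total deductions = $85.86 + $61.81 + $70.64 + $476.80 + $26.42 + $55.55 + $170.70 = $947.78
Net pay = $1,851.77 − $947.78 = $903.99

$903.99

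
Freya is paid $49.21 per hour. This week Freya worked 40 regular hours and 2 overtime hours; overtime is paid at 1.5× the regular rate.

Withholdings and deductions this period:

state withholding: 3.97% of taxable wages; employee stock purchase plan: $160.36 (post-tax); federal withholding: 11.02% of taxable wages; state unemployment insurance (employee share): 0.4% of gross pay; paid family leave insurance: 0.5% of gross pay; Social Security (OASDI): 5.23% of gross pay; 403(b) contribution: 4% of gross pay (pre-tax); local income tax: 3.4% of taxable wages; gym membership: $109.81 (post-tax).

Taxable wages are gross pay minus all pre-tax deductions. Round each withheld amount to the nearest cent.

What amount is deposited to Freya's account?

Regular pay: 40 × $49.21 = $1968.40
Overtime pay: 2 × $49.21 × 1.5 = $147.63
Gross pay = $1968.40 + $147.63 = $2116.03
403(b) contribution: $2116.03 × 0.04 = $84.64
Taxable wages = $2116.03 − $84.64 = $2031.39
State withholding: $2031.39 × 0.0397 = $80.65
Federal withholding: $2031.39 × 0.1102 = $223.86
Local income tax: $2031.39 × 0.034 = $69.07
State unemployment insurance (employee share): $2116.03 × 0.004 = $8.46
Paid family leave insurance: $2116.03 × 0.005 = $10.58
Social Security (OASDI): $2116.03 × 0.0523 = $110.67
Employee stock purchase plan: $160.36
Gym membership: $109.81
Total deductions = $84.64 + $80.65 + $223.86 + $69.07 + $8.46 + $10.58 + $110.67 + $160.36 + $109.81 = $858.10
Net pay = $2116.03 − $858.10 = $1257.93

$1257.93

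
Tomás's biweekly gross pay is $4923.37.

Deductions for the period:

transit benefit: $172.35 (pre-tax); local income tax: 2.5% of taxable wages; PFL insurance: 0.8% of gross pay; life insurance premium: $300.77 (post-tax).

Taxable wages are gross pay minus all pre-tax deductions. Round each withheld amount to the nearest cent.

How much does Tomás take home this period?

$4292.08

Transit benefit: $172.35
Taxable wages = $4923.37 − $172.35 = $4751.02
Local income tax: $4751.02 × 0.025 = $118.78
PFL insurance: $4923.37 × 0.008 = $39.39
Life insurance premium: $300.77
Total deductions = $172.35 + $118.78 + $39.39 + $300.77 = $631.29
Net pay = $4923.37 − $631.29 = $4292.08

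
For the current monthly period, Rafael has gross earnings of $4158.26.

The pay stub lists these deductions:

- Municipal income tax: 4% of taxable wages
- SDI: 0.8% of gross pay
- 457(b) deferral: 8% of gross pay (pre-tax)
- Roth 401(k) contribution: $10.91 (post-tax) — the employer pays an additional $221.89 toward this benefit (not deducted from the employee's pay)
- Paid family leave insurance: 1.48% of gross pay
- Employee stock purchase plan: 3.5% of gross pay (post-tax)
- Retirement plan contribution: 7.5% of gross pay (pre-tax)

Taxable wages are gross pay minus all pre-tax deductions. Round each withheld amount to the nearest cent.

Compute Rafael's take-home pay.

Retirement plan contribution: $4158.26 × 0.075 = $311.87
457(b) deferral: $4158.26 × 0.08 = $332.66
Pre-tax total = $311.87 + $332.66 = $644.53
Taxable wages = $4158.26 − $644.53 = $3513.73
Municipal income tax: $3513.73 × 0.04 = $140.55
SDI: $4158.26 × 0.008 = $33.27
Paid family leave insurance: $4158.26 × 0.0148 = $61.54
Roth 401(k) contribution: $10.91
Employee stock purchase plan: $4158.26 × 0.035 = $145.54
(Employer's $221.89 toward Roth 401(k) contribution is not withheld from the employee.)
Total deductions = $311.87 + $332.66 + $140.55 + $33.27 + $61.54 + $10.91 + $145.54 = $1036.34
Net pay = $4158.26 − $1036.34 = $3121.92

$3121.92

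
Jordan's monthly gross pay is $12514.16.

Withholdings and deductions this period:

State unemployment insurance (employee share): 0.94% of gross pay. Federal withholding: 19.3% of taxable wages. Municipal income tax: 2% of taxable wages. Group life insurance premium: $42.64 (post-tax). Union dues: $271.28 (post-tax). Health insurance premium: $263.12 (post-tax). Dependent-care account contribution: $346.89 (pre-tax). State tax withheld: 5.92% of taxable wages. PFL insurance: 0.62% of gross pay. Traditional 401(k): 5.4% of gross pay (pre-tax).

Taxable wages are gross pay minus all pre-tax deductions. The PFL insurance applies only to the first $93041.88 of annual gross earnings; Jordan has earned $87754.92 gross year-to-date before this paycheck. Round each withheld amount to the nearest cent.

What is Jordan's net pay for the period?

$7636.07

Dependent-care account contribution: $346.89
Traditional 401(k): $12514.16 × 0.054 = $675.76
Pre-tax total = $346.89 + $675.76 = $1022.65
Taxable wages = $12514.16 − $1022.65 = $11491.51
Federal withholding: $11491.51 × 0.193 = $2217.86
Municipal income tax: $11491.51 × 0.02 = $229.83
State tax withheld: $11491.51 × 0.0592 = $680.30
PFL insurance: only $93041.88 − $87754.92 = $5286.96 of this check is subject → $5286.96 × 0.0062 = $32.78
State unemployment insurance (employee share): $12514.16 × 0.0094 = $117.63
Group life insurance premium: $42.64
Union dues: $271.28
Health insurance premium: $263.12
Total deductions = $346.89 + $675.76 + $2217.86 + $229.83 + $680.30 + $32.78 + $117.63 + $42.64 + $271.28 + $263.12 = $4878.09
Net pay = $12514.16 − $4878.09 = $7636.07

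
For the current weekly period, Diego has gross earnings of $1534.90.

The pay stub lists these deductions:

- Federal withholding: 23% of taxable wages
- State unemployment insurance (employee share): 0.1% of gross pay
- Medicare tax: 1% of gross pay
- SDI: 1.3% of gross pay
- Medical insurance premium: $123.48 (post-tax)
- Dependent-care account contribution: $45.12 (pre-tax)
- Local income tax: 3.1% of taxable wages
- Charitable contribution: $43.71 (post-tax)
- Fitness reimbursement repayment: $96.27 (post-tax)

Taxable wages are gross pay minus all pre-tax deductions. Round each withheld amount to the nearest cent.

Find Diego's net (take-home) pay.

$800.66

Dependent-care account contribution: $45.12
Taxable wages = $1534.90 − $45.12 = $1489.78
Federal withholding: $1489.78 × 0.23 = $342.65
Local income tax: $1489.78 × 0.031 = $46.18
SDI: $1534.90 × 0.013 = $19.95
State unemployment insurance (employee share): $1534.90 × 0.001 = $1.53
Medicare tax: $1534.90 × 0.01 = $15.35
Medical insurance premium: $123.48
Charitable contribution: $43.71
Fitness reimbursement repayment: $96.27
Total deductions = $45.12 + $342.65 + $46.18 + $19.95 + $1.53 + $15.35 + $123.48 + $43.71 + $96.27 = $734.24
Net pay = $1534.90 − $734.24 = $800.66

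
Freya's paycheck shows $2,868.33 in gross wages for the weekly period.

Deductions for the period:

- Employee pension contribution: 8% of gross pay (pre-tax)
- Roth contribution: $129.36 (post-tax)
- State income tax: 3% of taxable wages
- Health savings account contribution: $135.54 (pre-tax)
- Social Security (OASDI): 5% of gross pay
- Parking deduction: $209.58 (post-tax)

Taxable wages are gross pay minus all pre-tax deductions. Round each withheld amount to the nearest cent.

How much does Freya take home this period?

$1,945.86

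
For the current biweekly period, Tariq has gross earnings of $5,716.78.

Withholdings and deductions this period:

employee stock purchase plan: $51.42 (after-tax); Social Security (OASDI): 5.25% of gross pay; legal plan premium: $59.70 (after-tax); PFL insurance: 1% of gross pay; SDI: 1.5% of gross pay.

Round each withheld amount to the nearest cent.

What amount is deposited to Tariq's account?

Social Security (OASDI): $5,716.78 × 0.0525 = $300.13
SDI: $5,716.78 × 0.015 = $85.75
PFL insurance: $5,716.78 × 0.01 = $57.17
Legal plan premium: $59.70
Employee stock purchase plan: $51.42
Total deductions = $300.13 + $85.75 + $57.17 + $59.70 + $51.42 = $554.17
Net pay = $5,716.78 − $554.17 = $5,162.61

$5,162.61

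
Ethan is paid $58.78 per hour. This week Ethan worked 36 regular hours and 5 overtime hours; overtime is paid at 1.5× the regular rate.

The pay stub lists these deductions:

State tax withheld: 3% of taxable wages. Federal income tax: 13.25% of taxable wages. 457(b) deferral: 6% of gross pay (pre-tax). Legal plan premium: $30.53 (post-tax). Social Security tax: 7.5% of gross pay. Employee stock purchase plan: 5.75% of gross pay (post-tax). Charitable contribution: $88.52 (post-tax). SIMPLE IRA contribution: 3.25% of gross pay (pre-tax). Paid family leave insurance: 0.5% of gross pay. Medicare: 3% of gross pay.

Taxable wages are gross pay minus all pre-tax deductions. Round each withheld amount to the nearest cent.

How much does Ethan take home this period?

Regular pay: 36 × $58.78 = $2116.08
Overtime pay: 5 × $58.78 × 1.5 = $440.85
Gross pay = $2116.08 + $440.85 = $2556.93
SIMPLE IRA contribution: $2556.93 × 0.0325 = $83.10
457(b) deferral: $2556.93 × 0.06 = $153.42
Pre-tax total = $83.10 + $153.42 = $236.52
Taxable wages = $2556.93 − $236.52 = $2320.41
State tax withheld: $2320.41 × 0.03 = $69.61
Federal income tax: $2320.41 × 0.1325 = $307.45
Paid family leave insurance: $2556.93 × 0.005 = $12.78
Medicare: $2556.93 × 0.03 = $76.71
Social Security tax: $2556.93 × 0.075 = $191.77
Legal plan premium: $30.53
Employee stock purchase plan: $2556.93 × 0.0575 = $147.02
Charitable contribution: $88.52
Total deductions = $83.10 + $153.42 + $69.61 + $307.45 + $12.78 + $76.71 + $191.77 + $30.53 + $147.02 + $88.52 = $1160.91
Net pay = $2556.93 − $1160.91 = $1396.02

$1396.02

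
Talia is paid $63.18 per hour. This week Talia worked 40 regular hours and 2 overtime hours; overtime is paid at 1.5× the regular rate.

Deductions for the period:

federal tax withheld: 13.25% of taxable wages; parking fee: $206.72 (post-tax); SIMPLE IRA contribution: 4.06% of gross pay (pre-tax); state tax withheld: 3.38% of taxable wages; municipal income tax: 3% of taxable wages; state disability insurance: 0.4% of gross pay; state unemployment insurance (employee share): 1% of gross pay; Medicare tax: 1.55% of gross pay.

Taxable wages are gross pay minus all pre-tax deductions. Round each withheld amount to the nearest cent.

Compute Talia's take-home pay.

$1,807.93

Regular pay: 40 × $63.18 = $2,527.20
Overtime pay: 2 × $63.18 × 1.5 = $189.54
Gross pay = $2,527.20 + $189.54 = $2,716.74
SIMPLE IRA contribution: $2,716.74 × 0.0406 = $110.30
Taxable wages = $2,716.74 − $110.30 = $2,606.44
Federal tax withheld: $2,606.44 × 0.1325 = $345.35
State tax withheld: $2,606.44 × 0.0338 = $88.10
Municipal income tax: $2,606.44 × 0.03 = $78.19
State disability insurance: $2,716.74 × 0.004 = $10.87
State unemployment insurance (employee share): $2,716.74 × 0.01 = $27.17
Medicare tax: $2,716.74 × 0.0155 = $42.11
Parking fee: $206.72
Total deductions = $110.30 + $345.35 + $88.10 + $78.19 + $10.87 + $27.17 + $42.11 + $206.72 = $908.81
Net pay = $2,716.74 − $908.81 = $1,807.93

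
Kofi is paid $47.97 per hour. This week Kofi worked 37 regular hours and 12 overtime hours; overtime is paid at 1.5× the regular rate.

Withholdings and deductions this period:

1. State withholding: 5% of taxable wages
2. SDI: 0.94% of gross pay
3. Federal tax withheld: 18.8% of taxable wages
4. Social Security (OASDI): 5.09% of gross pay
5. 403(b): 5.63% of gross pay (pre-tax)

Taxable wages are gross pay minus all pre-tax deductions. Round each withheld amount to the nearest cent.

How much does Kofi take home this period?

$1,738.15

Regular pay: 37 × $47.97 = $1,774.89
Overtime pay: 12 × $47.97 × 1.5 = $863.46
Gross pay = $1,774.89 + $863.46 = $2,638.35
403(b): $2,638.35 × 0.0563 = $148.54
Taxable wages = $2,638.35 − $148.54 = $2,489.81
State withholding: $2,489.81 × 0.05 = $124.49
Federal tax withheld: $2,489.81 × 0.188 = $468.08
SDI: $2,638.35 × 0.0094 = $24.80
Social Security (OASDI): $2,638.35 × 0.0509 = $134.29
Total deductions = $148.54 + $124.49 + $468.08 + $24.80 + $134.29 = $900.20
Net pay = $2,638.35 − $900.20 = $1,738.15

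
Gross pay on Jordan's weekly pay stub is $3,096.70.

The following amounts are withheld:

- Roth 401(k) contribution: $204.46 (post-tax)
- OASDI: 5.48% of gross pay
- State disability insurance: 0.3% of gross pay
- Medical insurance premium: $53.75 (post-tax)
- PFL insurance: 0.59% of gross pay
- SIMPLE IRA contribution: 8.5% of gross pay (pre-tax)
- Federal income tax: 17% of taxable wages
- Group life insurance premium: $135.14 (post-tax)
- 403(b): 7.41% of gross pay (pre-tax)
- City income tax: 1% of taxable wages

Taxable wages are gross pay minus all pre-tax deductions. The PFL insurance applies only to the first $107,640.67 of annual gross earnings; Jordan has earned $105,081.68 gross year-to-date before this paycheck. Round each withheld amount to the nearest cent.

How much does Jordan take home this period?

403(b): $3,096.70 × 0.0741 = $229.47
SIMPLE IRA contribution: $3,096.70 × 0.085 = $263.22
Pre-tax total = $229.47 + $263.22 = $492.69
Taxable wages = $3,096.70 − $492.69 = $2,604.01
City income tax: $2,604.01 × 0.01 = $26.04
Federal income tax: $2,604.01 × 0.17 = $442.68
PFL insurance: only $107,640.67 − $105,081.68 = $2,558.99 of this check is subject → $2,558.99 × 0.0059 = $15.10
State disability insurance: $3,096.70 × 0.003 = $9.29
OASDI: $3,096.70 × 0.0548 = $169.70
Roth 401(k) contribution: $204.46
Group life insurance premium: $135.14
Medical insurance premium: $53.75
Total deductions = $229.47 + $263.22 + $26.04 + $442.68 + $15.10 + $9.29 + $169.70 + $204.46 + $135.14 + $53.75 = $1,548.85
Net pay = $3,096.70 − $1,548.85 = $1,547.85

$1,547.85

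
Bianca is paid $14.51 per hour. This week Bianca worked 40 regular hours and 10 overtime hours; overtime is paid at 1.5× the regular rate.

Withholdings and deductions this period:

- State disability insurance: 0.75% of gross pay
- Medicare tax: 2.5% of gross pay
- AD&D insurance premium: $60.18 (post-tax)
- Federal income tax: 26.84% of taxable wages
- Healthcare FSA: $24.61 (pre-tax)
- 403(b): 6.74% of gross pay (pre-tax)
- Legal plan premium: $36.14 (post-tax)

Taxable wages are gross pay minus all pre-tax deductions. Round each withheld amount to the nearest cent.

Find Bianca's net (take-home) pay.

Regular pay: 40 × $14.51 = $580.40
Overtime pay: 10 × $14.51 × 1.5 = $217.65
Gross pay = $580.40 + $217.65 = $798.05
Healthcare FSA: $24.61
403(b): $798.05 × 0.0674 = $53.79
Pre-tax total = $24.61 + $53.79 = $78.40
Taxable wages = $798.05 − $78.40 = $719.65
Federal income tax: $719.65 × 0.2684 = $193.15
State disability insurance: $798.05 × 0.0075 = $5.99
Medicare tax: $798.05 × 0.025 = $19.95
AD&D insurance premium: $60.18
Legal plan premium: $36.14
Total deductions = $24.61 + $53.79 + $193.15 + $5.99 + $19.95 + $60.18 + $36.14 = $393.81
Net pay = $798.05 − $393.81 = $404.24

$404.24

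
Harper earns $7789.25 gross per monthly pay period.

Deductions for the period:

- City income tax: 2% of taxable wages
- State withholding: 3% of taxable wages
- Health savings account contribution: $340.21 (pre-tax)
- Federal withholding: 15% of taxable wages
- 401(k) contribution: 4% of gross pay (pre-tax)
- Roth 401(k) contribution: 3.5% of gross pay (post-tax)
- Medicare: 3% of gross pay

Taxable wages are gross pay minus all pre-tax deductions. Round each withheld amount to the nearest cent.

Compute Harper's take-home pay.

$5203.68

401(k) contribution: $7789.25 × 0.04 = $311.57
Health savings account contribution: $340.21
Pre-tax total = $311.57 + $340.21 = $651.78
Taxable wages = $7789.25 − $651.78 = $7137.47
Federal withholding: $7137.47 × 0.15 = $1070.62
City income tax: $7137.47 × 0.02 = $142.75
State withholding: $7137.47 × 0.03 = $214.12
Medicare: $7789.25 × 0.03 = $233.68
Roth 401(k) contribution: $7789.25 × 0.035 = $272.62
Total deductions = $311.57 + $340.21 + $1070.62 + $142.75 + $214.12 + $233.68 + $272.62 = $2585.57
Net pay = $7789.25 − $2585.57 = $5203.68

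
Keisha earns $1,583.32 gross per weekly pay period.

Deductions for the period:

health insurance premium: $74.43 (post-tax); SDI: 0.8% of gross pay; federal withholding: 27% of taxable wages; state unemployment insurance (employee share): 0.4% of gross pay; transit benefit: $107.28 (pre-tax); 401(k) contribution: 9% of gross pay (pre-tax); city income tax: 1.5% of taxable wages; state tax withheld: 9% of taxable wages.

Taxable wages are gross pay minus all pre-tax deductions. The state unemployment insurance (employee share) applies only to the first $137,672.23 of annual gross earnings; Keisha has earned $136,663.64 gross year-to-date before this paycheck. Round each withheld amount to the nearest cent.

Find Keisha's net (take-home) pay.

$742.33

401(k) contribution: $1,583.32 × 0.09 = $142.50
Transit benefit: $107.28
Pre-tax total = $142.50 + $107.28 = $249.78
Taxable wages = $1,583.32 − $249.78 = $1,333.54
City income tax: $1,333.54 × 0.015 = $20.00
Federal withholding: $1,333.54 × 0.27 = $360.06
State tax withheld: $1,333.54 × 0.09 = $120.02
State unemployment insurance (employee share): only $137,672.23 − $136,663.64 = $1,008.59 of this check is subject → $1,008.59 × 0.004 = $4.03
SDI: $1,583.32 × 0.008 = $12.67
Health insurance premium: $74.43
Total deductions = $142.50 + $107.28 + $20.00 + $360.06 + $120.02 + $4.03 + $12.67 + $74.43 = $840.99
Net pay = $1,583.32 − $840.99 = $742.33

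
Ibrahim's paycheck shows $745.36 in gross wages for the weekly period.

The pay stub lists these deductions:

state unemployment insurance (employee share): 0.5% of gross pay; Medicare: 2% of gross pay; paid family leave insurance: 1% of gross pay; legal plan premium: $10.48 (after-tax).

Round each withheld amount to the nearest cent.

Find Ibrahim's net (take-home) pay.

Paid family leave insurance: $745.36 × 0.01 = $7.45
Medicare: $745.36 × 0.02 = $14.91
State unemployment insurance (employee share): $745.36 × 0.005 = $3.73
Legal plan premium: $10.48
Total deductions = $7.45 + $14.91 + $3.73 + $10.48 = $36.57
Net pay = $745.36 − $36.57 = $708.79

$708.79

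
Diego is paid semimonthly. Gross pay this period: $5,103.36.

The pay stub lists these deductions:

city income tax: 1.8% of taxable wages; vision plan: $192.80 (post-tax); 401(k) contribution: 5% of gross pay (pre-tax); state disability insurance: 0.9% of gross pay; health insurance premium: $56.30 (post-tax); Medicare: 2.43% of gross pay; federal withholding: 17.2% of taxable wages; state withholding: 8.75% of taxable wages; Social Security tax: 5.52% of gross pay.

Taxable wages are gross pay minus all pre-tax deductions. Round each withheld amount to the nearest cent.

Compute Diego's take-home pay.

$2,802.06

401(k) contribution: $5,103.36 × 0.05 = $255.17
Taxable wages = $5,103.36 − $255.17 = $4,848.19
State withholding: $4,848.19 × 0.0875 = $424.22
City income tax: $4,848.19 × 0.018 = $87.27
Federal withholding: $4,848.19 × 0.172 = $833.89
Social Security tax: $5,103.36 × 0.0552 = $281.71
Medicare: $5,103.36 × 0.0243 = $124.01
State disability insurance: $5,103.36 × 0.009 = $45.93
Vision plan: $192.80
Health insurance premium: $56.30
Total deductions = $255.17 + $424.22 + $87.27 + $833.89 + $281.71 + $124.01 + $45.93 + $192.80 + $56.30 = $2,301.30
Net pay = $5,103.36 − $2,301.30 = $2,802.06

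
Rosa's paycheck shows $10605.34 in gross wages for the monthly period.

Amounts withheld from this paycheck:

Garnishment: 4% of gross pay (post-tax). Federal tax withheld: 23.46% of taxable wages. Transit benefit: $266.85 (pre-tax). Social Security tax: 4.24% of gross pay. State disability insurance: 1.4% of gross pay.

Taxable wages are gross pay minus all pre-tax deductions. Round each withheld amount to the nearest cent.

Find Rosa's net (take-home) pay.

$6890.73

Transit benefit: $266.85
Taxable wages = $10605.34 − $266.85 = $10338.49
Federal tax withheld: $10338.49 × 0.2346 = $2425.41
State disability insurance: $10605.34 × 0.014 = $148.47
Social Security tax: $10605.34 × 0.0424 = $449.67
Garnishment: $10605.34 × 0.04 = $424.21
Total deductions = $266.85 + $2425.41 + $148.47 + $449.67 + $424.21 = $3714.61
Net pay = $10605.34 − $3714.61 = $6890.73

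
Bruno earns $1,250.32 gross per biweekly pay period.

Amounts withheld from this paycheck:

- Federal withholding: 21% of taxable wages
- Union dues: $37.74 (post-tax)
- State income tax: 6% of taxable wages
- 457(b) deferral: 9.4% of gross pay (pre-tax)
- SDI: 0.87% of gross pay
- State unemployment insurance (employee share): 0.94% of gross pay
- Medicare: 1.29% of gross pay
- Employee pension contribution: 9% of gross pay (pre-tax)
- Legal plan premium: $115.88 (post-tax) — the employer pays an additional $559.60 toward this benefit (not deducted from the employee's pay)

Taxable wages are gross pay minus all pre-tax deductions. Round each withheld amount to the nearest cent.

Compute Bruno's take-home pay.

457(b) deferral: $1,250.32 × 0.094 = $117.53
Employee pension contribution: $1,250.32 × 0.09 = $112.53
Pre-tax total = $117.53 + $112.53 = $230.06
Taxable wages = $1,250.32 − $230.06 = $1,020.26
State income tax: $1,020.26 × 0.06 = $61.22
Federal withholding: $1,020.26 × 0.21 = $214.25
SDI: $1,250.32 × 0.0087 = $10.88
State unemployment insurance (employee share): $1,250.32 × 0.0094 = $11.75
Medicare: $1,250.32 × 0.0129 = $16.13
Legal plan premium: $115.88
Union dues: $37.74
(Employer's $559.60 toward legal plan premium is not withheld from the employee.)
Total deductions = $117.53 + $112.53 + $61.22 + $214.25 + $10.88 + $11.75 + $16.13 + $115.88 + $37.74 = $697.91
Net pay = $1,250.32 − $697.91 = $552.41

$552.41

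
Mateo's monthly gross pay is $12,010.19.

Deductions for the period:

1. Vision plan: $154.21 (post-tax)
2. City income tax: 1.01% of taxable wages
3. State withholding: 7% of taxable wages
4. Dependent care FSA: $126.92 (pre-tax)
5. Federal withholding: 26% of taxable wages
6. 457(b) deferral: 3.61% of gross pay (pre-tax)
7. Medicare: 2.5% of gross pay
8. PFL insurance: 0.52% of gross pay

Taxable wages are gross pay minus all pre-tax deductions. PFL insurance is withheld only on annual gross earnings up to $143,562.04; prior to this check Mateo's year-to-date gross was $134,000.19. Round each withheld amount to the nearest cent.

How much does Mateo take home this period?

$7,051.48

Dependent care FSA: $126.92
457(b) deferral: $12,010.19 × 0.0361 = $433.57
Pre-tax total = $126.92 + $433.57 = $560.49
Taxable wages = $12,010.19 − $560.49 = $11,449.70
City income tax: $11,449.70 × 0.0101 = $115.64
State withholding: $11,449.70 × 0.07 = $801.48
Federal withholding: $11,449.70 × 0.26 = $2,976.92
PFL insurance: only $143,562.04 − $134,000.19 = $9,561.85 of this check is subject → $9,561.85 × 0.0052 = $49.72
Medicare: $12,010.19 × 0.025 = $300.25
Vision plan: $154.21
Total deductions = $126.92 + $433.57 + $115.64 + $801.48 + $2,976.92 + $49.72 + $300.25 + $154.21 = $4,958.71
Net pay = $12,010.19 − $4,958.71 = $7,051.48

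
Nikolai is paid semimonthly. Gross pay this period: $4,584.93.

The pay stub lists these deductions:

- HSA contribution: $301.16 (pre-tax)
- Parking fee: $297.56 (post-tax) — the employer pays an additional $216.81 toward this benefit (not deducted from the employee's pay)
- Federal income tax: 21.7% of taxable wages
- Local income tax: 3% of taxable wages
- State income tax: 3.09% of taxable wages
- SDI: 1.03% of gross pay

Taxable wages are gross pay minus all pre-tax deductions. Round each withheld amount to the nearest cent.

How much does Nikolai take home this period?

HSA contribution: $301.16
Taxable wages = $4,584.93 − $301.16 = $4,283.77
State income tax: $4,283.77 × 0.0309 = $132.37
Local income tax: $4,283.77 × 0.03 = $128.51
Federal income tax: $4,283.77 × 0.217 = $929.58
SDI: $4,584.93 × 0.0103 = $47.22
Parking fee: $297.56
(Employer's $216.81 toward parking fee is not withheld from the employee.)
Total deductions = $301.16 + $132.37 + $128.51 + $929.58 + $47.22 + $297.56 = $1,836.40
Net pay = $4,584.93 − $1,836.40 = $2,748.53

$2,748.53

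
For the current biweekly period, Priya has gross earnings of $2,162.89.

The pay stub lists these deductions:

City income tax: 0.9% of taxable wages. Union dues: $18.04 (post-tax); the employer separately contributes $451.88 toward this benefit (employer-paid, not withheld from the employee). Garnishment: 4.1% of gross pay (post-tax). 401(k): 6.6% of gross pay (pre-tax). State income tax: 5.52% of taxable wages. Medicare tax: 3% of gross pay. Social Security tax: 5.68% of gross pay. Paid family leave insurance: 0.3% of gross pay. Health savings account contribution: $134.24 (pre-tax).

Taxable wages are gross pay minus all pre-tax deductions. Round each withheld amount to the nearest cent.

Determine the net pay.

$1,463.88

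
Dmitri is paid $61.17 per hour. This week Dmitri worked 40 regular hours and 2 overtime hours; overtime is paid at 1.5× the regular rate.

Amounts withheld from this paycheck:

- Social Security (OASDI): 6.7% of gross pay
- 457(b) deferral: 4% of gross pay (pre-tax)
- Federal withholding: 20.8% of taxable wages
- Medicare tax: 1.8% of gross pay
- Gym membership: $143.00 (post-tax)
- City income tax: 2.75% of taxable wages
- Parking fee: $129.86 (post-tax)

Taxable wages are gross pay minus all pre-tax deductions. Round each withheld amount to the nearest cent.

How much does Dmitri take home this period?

Regular pay: 40 × $61.17 = $2,446.80
Overtime pay: 2 × $61.17 × 1.5 = $183.51
Gross pay = $2,446.80 + $183.51 = $2,630.31
457(b) deferral: $2,630.31 × 0.04 = $105.21
Taxable wages = $2,630.31 − $105.21 = $2,525.10
City income tax: $2,525.10 × 0.0275 = $69.44
Federal withholding: $2,525.10 × 0.208 = $525.22
Social Security (OASDI): $2,630.31 × 0.067 = $176.23
Medicare tax: $2,630.31 × 0.018 = $47.35
Gym membership: $143.00
Parking fee: $129.86
Total deductions = $105.21 + $69.44 + $525.22 + $176.23 + $47.35 + $143.00 + $129.86 = $1,196.31
Net pay = $2,630.31 − $1,196.31 = $1,434.00

$1,434.00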